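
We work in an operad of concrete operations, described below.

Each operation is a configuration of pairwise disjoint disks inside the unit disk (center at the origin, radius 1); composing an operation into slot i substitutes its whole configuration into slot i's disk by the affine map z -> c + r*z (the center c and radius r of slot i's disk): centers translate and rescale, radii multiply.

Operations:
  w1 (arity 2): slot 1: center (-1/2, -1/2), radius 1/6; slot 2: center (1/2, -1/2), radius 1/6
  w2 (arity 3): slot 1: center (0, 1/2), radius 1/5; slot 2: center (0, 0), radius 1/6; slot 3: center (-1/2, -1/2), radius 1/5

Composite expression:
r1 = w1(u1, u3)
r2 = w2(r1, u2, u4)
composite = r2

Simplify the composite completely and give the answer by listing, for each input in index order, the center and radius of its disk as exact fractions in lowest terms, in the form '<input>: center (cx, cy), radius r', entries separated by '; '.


Affine substitution under w2: radii multiply and u-centers shift.
tracing u1 down its 2-map path: center (-1/10, 2/5), radius 1/30
tracing u3 down its 2-map path: center (1/10, 2/5), radius 1/30
tracing u2 down its 1-map path: center (0, 0), radius 1/6
tracing u4 down its 1-map path: center (-1/2, -1/2), radius 1/5

u1: center (-1/10, 2/5), radius 1/30; u2: center (0, 0), radius 1/6; u3: center (1/10, 2/5), radius 1/30; u4: center (-1/2, -1/2), radius 1/5


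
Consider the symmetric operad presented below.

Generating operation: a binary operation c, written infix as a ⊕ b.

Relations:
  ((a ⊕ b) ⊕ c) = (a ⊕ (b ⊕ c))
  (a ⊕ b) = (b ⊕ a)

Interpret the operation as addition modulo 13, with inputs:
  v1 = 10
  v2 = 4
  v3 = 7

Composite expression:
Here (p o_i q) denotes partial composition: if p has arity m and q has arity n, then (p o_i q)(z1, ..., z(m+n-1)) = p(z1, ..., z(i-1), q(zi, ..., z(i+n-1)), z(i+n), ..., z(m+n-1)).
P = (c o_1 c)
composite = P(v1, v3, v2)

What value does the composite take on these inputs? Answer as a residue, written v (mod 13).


(v1 ⊕ v3) = 4
((v1 ⊕ v3) ⊕ v2) = 8

8 (mod 13)


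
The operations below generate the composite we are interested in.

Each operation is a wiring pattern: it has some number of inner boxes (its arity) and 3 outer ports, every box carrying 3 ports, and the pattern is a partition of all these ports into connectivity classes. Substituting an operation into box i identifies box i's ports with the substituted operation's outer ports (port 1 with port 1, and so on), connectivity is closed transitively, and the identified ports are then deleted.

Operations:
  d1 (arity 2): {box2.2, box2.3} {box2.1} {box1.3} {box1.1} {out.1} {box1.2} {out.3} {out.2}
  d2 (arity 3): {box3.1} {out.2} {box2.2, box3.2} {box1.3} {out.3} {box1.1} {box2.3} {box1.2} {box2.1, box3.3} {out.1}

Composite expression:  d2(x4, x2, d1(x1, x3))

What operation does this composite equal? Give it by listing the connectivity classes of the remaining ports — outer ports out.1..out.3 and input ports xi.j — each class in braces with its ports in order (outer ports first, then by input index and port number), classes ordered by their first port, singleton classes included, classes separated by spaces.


{out.1} {out.2} {out.3} {x1.1} {x1.2} {x1.3} {x2.1} {x2.2} {x2.3} {x3.1} {x3.2, x3.3} {x4.1} {x4.2} {x4.3}

Two ports join when wires chain via d2-identified ports.
through d1, on inputs (x1, x3): {out.1} {out.2} {out.3} {x1.1} {x1.2} {x1.3} {x3.1} {x3.2, x3.3} (out.j = stage outer ports)
through d2, on inputs (x4, x2, x1, x3): {out.1} {out.2} {out.3} {x1.1} {x1.2} {x1.3} {x2.1} {x2.2} {x2.3} {x3.1} {x3.2, x3.3} {x4.1} {x4.2} {x4.3} (out.j = stage outer ports)


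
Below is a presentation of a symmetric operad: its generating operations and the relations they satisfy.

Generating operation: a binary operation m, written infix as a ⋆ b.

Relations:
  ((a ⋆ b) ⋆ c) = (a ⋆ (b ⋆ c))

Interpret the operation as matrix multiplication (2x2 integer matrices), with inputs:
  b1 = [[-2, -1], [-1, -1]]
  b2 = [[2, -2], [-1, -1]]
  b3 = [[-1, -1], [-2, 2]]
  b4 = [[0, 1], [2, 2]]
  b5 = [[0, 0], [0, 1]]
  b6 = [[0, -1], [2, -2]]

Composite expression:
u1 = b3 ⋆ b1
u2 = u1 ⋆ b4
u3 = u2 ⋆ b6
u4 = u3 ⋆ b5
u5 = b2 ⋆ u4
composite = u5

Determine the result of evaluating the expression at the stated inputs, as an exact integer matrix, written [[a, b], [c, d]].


[[0, -28], [0, 22]]

(b3 ⋆ b1) = [[3, 2], [2, 0]]
((b3 ⋆ b1) ⋆ b4) = [[4, 7], [0, 2]]
(((b3 ⋆ b1) ⋆ b4) ⋆ b6) = [[14, -18], [4, -4]]
((((b3 ⋆ b1) ⋆ b4) ⋆ b6) ⋆ b5) = [[0, -18], [0, -4]]
(b2 ⋆ ((((b3 ⋆ b1) ⋆ b4) ⋆ b6) ⋆ b5)) = [[0, -28], [0, 22]]


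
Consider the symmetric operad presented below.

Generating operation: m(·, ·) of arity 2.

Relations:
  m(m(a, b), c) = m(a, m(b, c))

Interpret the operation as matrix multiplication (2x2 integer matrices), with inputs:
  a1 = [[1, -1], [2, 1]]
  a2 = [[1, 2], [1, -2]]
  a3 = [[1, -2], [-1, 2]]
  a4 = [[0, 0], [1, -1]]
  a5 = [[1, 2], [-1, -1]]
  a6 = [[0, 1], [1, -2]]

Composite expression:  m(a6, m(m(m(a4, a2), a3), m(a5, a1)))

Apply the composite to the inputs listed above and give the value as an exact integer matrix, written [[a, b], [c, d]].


[[-44, -4], [88, 8]]


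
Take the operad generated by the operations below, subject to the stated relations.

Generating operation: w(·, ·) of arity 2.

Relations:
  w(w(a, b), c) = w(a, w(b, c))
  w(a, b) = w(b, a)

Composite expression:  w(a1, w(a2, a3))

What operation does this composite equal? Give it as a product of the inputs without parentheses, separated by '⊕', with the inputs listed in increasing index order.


With w associative and commutative, the a-input set is all that matters.
w(a2, a3) flattens to a2 ⊕ a3
w(a1, w(a2, a3)) flattens to a1 ⊕ a2 ⊕ a3
putting the inputs in ascending order: a1 ⊕ a2 ⊕ a3

a1 ⊕ a2 ⊕ a3


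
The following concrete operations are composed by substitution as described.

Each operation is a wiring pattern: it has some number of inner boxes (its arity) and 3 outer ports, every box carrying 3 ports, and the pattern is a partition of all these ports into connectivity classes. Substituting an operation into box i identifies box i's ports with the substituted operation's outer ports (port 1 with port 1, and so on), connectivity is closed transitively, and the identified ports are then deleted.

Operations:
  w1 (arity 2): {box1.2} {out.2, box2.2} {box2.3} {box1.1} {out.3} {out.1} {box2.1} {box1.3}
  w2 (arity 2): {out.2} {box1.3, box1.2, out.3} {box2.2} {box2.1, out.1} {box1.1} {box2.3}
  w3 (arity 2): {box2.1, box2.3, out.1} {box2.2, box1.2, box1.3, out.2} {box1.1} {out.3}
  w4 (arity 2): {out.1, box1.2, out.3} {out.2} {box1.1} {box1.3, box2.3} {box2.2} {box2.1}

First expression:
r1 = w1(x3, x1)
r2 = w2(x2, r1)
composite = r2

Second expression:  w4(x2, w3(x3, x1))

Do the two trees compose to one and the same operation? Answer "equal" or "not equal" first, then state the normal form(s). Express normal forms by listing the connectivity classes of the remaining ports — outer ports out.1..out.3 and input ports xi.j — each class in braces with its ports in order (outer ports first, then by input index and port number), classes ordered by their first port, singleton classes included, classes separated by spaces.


not equal — first {out.1} {out.2} {out.3, x2.2, x2.3} {x1.1} {x1.2} {x1.3} {x2.1} {x3.1} {x3.2} {x3.3}, second {out.1, out.3, x2.2} {out.2} {x1.1, x1.3} {x1.2, x3.2, x3.3} {x2.1} {x2.3} {x3.1}

The first composite normalizes to {out.1} {out.2} {out.3, x2.2, x2.3} {x1.1} {x1.2} {x1.3} {x2.1} {x3.1} {x3.2} {x3.3}
The second composite normalizes to {out.1, out.3, x2.2} {out.2} {x1.1, x1.3} {x1.2, x3.2, x3.3} {x2.1} {x2.3} {x3.1}
They disagree, so not equal.


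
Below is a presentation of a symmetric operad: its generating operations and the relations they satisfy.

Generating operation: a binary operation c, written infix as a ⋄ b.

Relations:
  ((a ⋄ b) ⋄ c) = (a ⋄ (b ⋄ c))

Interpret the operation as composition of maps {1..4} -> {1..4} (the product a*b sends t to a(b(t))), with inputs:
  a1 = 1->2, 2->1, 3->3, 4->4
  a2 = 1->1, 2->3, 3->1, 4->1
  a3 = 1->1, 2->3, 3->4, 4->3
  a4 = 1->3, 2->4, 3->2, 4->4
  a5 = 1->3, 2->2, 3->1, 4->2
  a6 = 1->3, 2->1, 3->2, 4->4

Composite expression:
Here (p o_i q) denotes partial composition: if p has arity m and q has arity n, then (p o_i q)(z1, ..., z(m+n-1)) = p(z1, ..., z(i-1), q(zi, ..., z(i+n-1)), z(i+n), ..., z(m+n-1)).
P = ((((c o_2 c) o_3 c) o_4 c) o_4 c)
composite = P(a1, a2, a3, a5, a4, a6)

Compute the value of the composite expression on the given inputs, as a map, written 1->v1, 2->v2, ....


1->2, 2->2, 3->2, 4->2

(a5 ⋄ a4) = 1->1, 2->2, 3->2, 4->2
((a5 ⋄ a4) ⋄ a6) = 1->2, 2->1, 3->2, 4->2
(a3 ⋄ ((a5 ⋄ a4) ⋄ a6)) = 1->3, 2->1, 3->3, 4->3
(a2 ⋄ (a3 ⋄ ((a5 ⋄ a4) ⋄ a6))) = 1->1, 2->1, 3->1, 4->1
(a1 ⋄ (a2 ⋄ (a3 ⋄ ((a5 ⋄ a4) ⋄ a6)))) = 1->2, 2->2, 3->2, 4->2


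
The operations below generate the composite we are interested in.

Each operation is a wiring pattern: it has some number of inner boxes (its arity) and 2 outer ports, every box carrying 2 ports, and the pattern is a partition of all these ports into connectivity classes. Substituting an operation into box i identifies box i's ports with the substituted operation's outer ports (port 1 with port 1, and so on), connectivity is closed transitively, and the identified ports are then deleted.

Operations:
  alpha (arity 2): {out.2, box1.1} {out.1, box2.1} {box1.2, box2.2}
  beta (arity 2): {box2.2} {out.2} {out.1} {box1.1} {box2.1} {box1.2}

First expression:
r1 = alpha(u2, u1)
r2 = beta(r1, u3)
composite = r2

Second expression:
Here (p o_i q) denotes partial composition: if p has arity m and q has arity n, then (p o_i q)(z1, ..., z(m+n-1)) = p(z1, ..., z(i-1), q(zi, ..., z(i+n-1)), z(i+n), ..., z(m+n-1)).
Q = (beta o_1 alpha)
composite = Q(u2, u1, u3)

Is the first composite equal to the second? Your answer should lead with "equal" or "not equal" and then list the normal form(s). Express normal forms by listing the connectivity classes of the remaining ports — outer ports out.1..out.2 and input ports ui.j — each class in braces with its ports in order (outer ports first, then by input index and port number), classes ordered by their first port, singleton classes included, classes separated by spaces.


Normal form of the first expression: {out.1} {out.2} {u1.1} {u1.2, u2.2} {u2.1} {u3.1} {u3.2}
Normal form of the second expression: {out.1} {out.2} {u1.1} {u1.2, u2.2} {u2.1} {u3.1} {u3.2}
The forms coincide; equal.

equal — both sides give {out.1} {out.2} {u1.1} {u1.2, u2.2} {u2.1} {u3.1} {u3.2}


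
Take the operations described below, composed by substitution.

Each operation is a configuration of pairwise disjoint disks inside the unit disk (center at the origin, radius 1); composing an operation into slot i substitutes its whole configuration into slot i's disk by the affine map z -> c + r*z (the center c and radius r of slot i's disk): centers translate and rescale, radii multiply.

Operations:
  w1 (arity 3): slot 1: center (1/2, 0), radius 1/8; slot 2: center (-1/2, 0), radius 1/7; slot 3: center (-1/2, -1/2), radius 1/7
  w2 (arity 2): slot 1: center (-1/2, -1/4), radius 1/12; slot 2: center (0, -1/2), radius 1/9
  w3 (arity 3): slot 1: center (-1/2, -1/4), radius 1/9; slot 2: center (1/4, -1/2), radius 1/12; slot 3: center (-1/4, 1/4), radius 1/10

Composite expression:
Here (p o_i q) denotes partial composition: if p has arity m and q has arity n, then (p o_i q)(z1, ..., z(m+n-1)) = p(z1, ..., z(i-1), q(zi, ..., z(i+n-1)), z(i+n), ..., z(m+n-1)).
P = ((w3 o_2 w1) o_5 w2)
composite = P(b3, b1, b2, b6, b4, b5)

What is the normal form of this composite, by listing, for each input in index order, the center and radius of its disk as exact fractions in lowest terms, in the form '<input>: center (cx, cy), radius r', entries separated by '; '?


Nesting under w3 composes maps z -> c + r*z down each b-path.
for b3, the 1-step affine chain lands on center (-1/2, -1/4), radius 1/9
for b1, the 2-step affine chain lands on center (7/24, -1/2), radius 1/96
for b2, the 2-step affine chain lands on center (5/24, -1/2), radius 1/84
for b6, the 2-step affine chain lands on center (5/24, -13/24), radius 1/84
for b4, the 2-step affine chain lands on center (-3/10, 9/40), radius 1/120
for b5, the 2-step affine chain lands on center (-1/4, 1/5), radius 1/90

b1: center (7/24, -1/2), radius 1/96; b2: center (5/24, -1/2), radius 1/84; b3: center (-1/2, -1/4), radius 1/9; b4: center (-3/10, 9/40), radius 1/120; b5: center (-1/4, 1/5), radius 1/90; b6: center (5/24, -13/24), radius 1/84


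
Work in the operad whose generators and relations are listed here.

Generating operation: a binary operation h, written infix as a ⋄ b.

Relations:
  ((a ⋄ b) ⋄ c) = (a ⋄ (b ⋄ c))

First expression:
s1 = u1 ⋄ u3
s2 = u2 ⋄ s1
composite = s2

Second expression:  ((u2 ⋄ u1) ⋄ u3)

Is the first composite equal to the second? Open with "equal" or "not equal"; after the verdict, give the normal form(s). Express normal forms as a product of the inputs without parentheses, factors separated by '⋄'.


equal; both compose to u2 ⋄ u1 ⋄ u3

The first composite normalizes to u2 ⋄ u1 ⋄ u3
The second composite normalizes to u2 ⋄ u1 ⋄ u3
Identical normal forms: equal.


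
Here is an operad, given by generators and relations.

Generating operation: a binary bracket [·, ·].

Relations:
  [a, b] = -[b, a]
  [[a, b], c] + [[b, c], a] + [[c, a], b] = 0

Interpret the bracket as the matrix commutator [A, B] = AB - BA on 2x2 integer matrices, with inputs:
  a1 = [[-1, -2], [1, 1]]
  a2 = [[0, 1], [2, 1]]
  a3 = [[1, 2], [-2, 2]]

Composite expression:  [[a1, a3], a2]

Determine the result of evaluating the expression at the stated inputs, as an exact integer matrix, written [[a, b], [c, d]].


[a1, a3] = [[2, -6], [-5, -2]]
[[a1, a3], a2] = [[-7, -2], [-3, 7]]

[[-7, -2], [-3, 7]]


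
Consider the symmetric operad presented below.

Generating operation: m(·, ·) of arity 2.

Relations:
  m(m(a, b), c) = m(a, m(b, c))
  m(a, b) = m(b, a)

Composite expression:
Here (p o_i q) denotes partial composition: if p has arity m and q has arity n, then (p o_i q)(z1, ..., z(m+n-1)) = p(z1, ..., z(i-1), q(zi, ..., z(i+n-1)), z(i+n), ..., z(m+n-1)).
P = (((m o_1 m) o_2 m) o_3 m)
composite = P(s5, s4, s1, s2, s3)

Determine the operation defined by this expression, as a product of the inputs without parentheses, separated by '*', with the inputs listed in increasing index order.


s1 * s2 * s3 * s4 * s5

Both nesting and order wash out for m; what remains is which s's occur.
m(s1, s2) spells out as s1 * s2
m(s4, m(s1, s2)) spells out as s4 * s1 * s2
m(s5, m(s4, m(s1, s2))) spells out as s5 * s4 * s1 * s2
m(m(s5, m(s4, m(s1, s2))), s3) spells out as s5 * s4 * s1 * s2 * s3
reordering the factors by index: s1 * s2 * s3 * s4 * s5


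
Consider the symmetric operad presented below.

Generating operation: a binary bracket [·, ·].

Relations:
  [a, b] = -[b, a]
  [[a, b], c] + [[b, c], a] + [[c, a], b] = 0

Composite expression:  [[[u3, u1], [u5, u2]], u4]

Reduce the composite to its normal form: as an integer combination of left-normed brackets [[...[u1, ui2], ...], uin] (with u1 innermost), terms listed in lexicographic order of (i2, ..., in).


[[[[u1, u3], u2], u5], u4] - [[[[u1, u3], u5], u2], u4]


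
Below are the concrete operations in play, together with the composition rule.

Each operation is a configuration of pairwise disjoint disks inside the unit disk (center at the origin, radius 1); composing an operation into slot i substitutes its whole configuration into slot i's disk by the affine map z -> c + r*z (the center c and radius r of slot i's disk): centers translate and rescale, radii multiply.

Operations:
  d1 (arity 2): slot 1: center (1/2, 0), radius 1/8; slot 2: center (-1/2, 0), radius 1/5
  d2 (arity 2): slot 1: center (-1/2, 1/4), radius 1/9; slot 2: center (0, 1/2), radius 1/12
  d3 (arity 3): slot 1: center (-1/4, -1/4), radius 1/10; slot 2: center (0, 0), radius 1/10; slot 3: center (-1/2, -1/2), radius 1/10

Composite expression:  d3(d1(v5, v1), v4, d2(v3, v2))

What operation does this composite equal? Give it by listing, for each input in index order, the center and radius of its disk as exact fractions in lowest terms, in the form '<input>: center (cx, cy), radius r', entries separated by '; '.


v1: center (-3/10, -1/4), radius 1/50; v2: center (-1/2, -9/20), radius 1/120; v3: center (-11/20, -19/40), radius 1/90; v4: center (0, 0), radius 1/10; v5: center (-1/5, -1/4), radius 1/80

Each v-disk chains the slot maps above it in d3; radii multiply.
tracing v5 down its 2-map path: center (-1/5, -1/4), radius 1/80
tracing v1 down its 2-map path: center (-3/10, -1/4), radius 1/50
tracing v4 down its 1-map path: center (0, 0), radius 1/10
tracing v3 down its 2-map path: center (-11/20, -19/40), radius 1/90
tracing v2 down its 2-map path: center (-1/2, -9/20), radius 1/120


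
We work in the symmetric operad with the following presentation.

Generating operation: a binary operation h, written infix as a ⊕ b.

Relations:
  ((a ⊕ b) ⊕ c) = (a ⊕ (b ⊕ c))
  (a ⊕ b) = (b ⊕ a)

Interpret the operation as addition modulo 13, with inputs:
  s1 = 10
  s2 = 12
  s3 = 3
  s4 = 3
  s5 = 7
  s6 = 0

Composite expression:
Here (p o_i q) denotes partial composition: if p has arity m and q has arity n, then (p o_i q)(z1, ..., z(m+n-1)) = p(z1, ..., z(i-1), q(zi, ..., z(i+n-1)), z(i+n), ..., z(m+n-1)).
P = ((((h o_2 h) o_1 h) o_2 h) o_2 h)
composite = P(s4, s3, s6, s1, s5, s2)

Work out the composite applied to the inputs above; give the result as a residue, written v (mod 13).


9 (mod 13)

(s3 ⊕ s6) = 3
((s3 ⊕ s6) ⊕ s1) = 0
(s4 ⊕ ((s3 ⊕ s6) ⊕ s1)) = 3
(s5 ⊕ s2) = 6
((s4 ⊕ ((s3 ⊕ s6) ⊕ s1)) ⊕ (s5 ⊕ s2)) = 9


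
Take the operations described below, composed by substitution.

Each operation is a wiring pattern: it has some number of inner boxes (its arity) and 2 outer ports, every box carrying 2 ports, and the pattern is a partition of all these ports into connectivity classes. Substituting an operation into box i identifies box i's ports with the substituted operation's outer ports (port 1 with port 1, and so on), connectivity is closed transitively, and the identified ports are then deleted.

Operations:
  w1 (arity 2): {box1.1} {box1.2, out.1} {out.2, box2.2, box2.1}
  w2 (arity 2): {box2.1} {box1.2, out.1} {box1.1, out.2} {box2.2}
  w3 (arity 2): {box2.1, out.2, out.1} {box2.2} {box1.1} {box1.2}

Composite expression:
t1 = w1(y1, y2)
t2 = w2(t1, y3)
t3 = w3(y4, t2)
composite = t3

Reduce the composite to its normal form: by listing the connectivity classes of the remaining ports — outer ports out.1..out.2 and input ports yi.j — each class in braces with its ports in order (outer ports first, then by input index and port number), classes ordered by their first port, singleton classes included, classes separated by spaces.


Reachability decides: close wires over w3-identified ports.
stage w1: inputs (y1, y2), connectivity {out.1, y1.2} {out.2, y2.1, y2.2} {y1.1}, out.j its boundary
stage w2: inputs (y1, y2, y3), connectivity {out.1, y2.1, y2.2} {out.2, y1.2} {y1.1} {y3.1} {y3.2}, out.j its boundary
stage w3: inputs (y4, y1, y2, y3), connectivity {out.1, out.2, y2.1, y2.2} {y1.1} {y1.2} {y3.1} {y3.2} {y4.1} {y4.2}, out.j its boundary

{out.1, out.2, y2.1, y2.2} {y1.1} {y1.2} {y3.1} {y3.2} {y4.1} {y4.2}


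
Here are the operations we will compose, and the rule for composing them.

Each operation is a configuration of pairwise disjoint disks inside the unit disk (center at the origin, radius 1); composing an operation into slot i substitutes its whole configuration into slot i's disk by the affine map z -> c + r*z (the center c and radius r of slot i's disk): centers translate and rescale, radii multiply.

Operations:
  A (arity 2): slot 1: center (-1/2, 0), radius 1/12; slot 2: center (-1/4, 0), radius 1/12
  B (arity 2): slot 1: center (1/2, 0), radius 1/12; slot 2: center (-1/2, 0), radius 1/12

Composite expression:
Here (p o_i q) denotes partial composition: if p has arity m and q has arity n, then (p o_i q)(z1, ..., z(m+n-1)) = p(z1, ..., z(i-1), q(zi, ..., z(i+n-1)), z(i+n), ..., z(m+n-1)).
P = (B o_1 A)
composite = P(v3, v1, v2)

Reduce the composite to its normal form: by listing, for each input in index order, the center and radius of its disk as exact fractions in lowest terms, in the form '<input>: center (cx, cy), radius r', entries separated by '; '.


Follow each v-input down from B: c' goes to c + r*c', radius to r*r'.
v3: after 2 affine steps, its disk has center (11/24, 0), radius 1/144
v1: after 2 affine steps, its disk has center (23/48, 0), radius 1/144
v2: after 1 affine step, its disk has center (-1/2, 0), radius 1/12

v1: center (23/48, 0), radius 1/144; v2: center (-1/2, 0), radius 1/12; v3: center (11/24, 0), radius 1/144


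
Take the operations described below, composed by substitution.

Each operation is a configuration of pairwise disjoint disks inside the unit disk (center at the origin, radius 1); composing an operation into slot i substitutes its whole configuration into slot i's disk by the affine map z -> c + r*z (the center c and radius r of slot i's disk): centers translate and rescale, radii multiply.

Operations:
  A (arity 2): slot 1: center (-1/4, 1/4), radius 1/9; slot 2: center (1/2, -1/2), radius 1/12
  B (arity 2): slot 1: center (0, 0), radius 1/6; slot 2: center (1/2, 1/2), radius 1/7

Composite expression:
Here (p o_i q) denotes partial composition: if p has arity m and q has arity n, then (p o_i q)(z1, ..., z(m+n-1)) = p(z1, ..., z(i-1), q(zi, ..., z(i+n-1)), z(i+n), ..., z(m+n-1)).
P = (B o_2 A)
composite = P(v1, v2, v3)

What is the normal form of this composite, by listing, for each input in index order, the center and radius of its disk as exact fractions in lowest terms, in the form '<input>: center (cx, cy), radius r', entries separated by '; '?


Each v-disk chains the slot maps above it in B; radii multiply.
v1 passes through 1 substitution, ending at center (0, 0), radius 1/6
v2 passes through 2 substitutions, ending at center (13/28, 15/28), radius 1/63
v3 passes through 2 substitutions, ending at center (4/7, 3/7), radius 1/84

v1: center (0, 0), radius 1/6; v2: center (13/28, 15/28), radius 1/63; v3: center (4/7, 3/7), radius 1/84


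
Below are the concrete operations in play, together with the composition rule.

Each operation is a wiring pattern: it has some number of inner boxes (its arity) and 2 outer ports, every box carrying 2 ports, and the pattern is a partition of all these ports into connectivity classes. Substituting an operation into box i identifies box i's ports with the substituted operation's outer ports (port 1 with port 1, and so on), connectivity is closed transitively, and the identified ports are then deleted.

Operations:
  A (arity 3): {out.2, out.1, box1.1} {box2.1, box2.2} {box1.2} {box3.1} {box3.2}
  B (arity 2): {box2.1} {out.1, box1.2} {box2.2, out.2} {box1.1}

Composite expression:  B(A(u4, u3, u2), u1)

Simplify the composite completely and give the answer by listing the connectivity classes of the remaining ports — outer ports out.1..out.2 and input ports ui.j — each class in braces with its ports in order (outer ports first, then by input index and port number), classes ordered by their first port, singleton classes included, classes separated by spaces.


{out.1, u4.1} {out.2, u1.2} {u1.1} {u2.1} {u2.2} {u3.1, u3.2} {u4.2}


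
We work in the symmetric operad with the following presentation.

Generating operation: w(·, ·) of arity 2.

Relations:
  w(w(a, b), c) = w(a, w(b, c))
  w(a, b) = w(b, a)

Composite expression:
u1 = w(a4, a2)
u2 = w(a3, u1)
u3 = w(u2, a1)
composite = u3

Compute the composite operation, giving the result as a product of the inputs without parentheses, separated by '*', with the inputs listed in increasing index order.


Key point: w commutes, so take the a-inputs in any fixed order.
w(a4, a2) unparenthesizes to a4 * a2
w(a3, w(a4, a2)) unparenthesizes to a3 * a4 * a2
w(w(a3, w(a4, a2)), a1) unparenthesizes to a3 * a4 * a2 * a1
the factors in increasing index order: a1 * a2 * a3 * a4

a1 * a2 * a3 * a4


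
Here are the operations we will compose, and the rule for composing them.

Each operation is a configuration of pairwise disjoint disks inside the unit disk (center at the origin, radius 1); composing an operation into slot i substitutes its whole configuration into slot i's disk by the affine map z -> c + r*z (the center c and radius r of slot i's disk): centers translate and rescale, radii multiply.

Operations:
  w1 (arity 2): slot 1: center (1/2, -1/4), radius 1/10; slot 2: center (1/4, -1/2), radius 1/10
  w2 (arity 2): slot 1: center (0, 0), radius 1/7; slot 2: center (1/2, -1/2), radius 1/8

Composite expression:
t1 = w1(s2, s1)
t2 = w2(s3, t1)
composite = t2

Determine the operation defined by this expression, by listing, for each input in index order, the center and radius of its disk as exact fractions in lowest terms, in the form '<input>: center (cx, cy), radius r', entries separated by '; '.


s1: center (17/32, -9/16), radius 1/80; s2: center (9/16, -17/32), radius 1/80; s3: center (0, 0), radius 1/7

Affine substitution under w2: radii multiply and s-centers shift.
s3: after 1 affine step, its disk has center (0, 0), radius 1/7
s2: after 2 affine steps, its disk has center (9/16, -17/32), radius 1/80
s1: after 2 affine steps, its disk has center (17/32, -9/16), radius 1/80


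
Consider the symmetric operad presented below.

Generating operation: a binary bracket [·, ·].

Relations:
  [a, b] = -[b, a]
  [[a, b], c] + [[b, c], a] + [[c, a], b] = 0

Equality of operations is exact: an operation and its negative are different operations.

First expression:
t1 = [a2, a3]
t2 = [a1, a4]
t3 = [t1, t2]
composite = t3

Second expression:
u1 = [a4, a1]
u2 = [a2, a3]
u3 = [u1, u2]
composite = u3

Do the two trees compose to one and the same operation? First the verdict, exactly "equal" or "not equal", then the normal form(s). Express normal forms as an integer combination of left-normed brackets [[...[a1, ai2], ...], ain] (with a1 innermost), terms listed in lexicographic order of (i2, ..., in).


In normal form, the first expression is -[[[a1, a4], a2], a3] + [[[a1, a4], a3], a2]
In normal form, the second expression is -[[[a1, a4], a2], a3] + [[[a1, a4], a3], a2]
The normal forms match — equal.

equal; the common form is -[[[a1, a4], a2], a3] + [[[a1, a4], a3], a2]


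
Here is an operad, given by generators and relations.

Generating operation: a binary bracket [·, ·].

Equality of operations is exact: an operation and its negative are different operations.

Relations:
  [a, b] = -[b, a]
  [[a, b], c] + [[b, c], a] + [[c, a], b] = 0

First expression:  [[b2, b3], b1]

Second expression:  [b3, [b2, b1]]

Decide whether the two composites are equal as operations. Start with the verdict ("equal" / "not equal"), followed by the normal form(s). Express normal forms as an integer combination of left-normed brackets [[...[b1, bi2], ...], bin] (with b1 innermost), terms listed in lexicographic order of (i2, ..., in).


not equal; first: -[[b1, b2], b3] + [[b1, b3], b2]; second: [[b1, b2], b3]

Normal form of the first expression: -[[b1, b2], b3] + [[b1, b3], b2]
Normal form of the second expression: [[b1, b2], b3]
The normal forms differ: not equal.


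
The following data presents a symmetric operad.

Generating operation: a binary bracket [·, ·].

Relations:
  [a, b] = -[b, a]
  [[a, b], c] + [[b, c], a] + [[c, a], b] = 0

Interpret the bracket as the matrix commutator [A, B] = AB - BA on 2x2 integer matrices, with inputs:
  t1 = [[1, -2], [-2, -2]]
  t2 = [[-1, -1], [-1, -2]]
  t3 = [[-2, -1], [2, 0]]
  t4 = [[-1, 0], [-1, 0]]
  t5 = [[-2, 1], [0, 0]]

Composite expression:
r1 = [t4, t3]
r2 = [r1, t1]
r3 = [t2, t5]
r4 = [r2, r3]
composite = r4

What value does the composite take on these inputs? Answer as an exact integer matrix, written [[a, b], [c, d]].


[[10, -14], [-8, -10]]

[t4, t3] = [[-1, 1], [4, 1]]
[[t4, t3], t1] = [[6, 1], [8, -6]]
[t2, t5] = [[1, -1], [2, -1]]
[[[t4, t3], t1], [t2, t5]] = [[10, -14], [-8, -10]]


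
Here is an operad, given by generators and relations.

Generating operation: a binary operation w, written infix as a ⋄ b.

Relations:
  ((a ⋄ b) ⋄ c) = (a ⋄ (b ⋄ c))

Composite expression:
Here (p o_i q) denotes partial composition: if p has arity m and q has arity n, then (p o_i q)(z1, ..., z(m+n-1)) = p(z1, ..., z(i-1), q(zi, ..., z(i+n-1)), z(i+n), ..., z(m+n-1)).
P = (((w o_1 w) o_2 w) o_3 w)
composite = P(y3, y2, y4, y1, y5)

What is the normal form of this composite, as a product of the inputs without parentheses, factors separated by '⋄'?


y3 ⋄ y2 ⋄ y4 ⋄ y1 ⋄ y5


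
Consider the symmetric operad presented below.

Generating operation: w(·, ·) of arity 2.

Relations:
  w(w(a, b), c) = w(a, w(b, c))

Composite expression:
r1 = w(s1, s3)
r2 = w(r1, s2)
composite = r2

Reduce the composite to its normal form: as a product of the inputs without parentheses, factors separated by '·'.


Associativity of w dissolves the nesting; only the s-input order survives.
w(s1, s3) unparenthesizes to s1 · s3
w(w(s1, s3), s2) unparenthesizes to s1 · s3 · s2

s1 · s3 · s2


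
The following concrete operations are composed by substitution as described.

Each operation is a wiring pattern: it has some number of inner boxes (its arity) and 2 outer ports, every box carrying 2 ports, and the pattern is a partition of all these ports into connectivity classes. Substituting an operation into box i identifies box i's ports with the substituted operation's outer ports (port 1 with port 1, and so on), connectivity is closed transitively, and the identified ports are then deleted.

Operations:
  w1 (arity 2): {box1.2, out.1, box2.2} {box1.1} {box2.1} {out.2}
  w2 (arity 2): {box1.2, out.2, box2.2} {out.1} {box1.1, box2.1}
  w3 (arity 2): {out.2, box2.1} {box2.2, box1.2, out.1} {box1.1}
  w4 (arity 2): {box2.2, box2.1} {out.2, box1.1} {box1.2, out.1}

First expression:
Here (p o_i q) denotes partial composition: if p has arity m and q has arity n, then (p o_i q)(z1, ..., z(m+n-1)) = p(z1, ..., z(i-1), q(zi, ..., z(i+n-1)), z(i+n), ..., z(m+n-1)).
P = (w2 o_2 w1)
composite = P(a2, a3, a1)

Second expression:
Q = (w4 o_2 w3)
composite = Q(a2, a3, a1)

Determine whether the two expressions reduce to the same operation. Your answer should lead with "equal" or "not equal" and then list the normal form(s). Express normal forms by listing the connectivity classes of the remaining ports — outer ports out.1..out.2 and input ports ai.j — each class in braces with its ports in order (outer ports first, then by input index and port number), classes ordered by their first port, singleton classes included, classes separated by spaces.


not equal — first {out.1} {out.2, a2.2} {a1.1} {a1.2, a2.1, a3.2} {a3.1}, second {out.1, a2.2} {out.2, a2.1} {a1.1, a1.2, a3.2} {a3.1}


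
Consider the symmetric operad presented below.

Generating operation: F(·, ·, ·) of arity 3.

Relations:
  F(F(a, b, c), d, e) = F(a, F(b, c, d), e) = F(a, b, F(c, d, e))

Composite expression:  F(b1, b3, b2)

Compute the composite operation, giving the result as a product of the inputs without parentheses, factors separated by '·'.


b1 · b3 · b2

Associativity of F dissolves the nesting; only the b-input order survives.
F(b1, b3, b2) spells out as b1 · b3 · b2


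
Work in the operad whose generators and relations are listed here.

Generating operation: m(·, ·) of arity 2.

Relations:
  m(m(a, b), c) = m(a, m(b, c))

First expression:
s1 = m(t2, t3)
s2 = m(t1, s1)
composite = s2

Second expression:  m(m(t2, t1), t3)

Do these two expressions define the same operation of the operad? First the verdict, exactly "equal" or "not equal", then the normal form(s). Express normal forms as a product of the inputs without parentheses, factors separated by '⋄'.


not equal: they reduce to t1 ⋄ t2 ⋄ t3 and t2 ⋄ t1 ⋄ t3

The first expression, normalized: t1 ⋄ t2 ⋄ t3
The second expression, normalized: t2 ⋄ t1 ⋄ t3
They disagree, so not equal.


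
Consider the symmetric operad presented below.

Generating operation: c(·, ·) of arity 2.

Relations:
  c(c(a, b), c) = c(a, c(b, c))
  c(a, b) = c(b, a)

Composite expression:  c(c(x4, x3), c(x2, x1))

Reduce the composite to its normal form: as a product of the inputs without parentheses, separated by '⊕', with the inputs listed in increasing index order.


Key point: c commutes, so take the x-inputs in any fixed order.
c(x4, x3) flattens to x4 ⊕ x3
c(x2, x1) flattens to x2 ⊕ x1
c(c(x4, x3), c(x2, x1)) flattens to x4 ⊕ x3 ⊕ x2 ⊕ x1
putting the inputs in ascending order: x1 ⊕ x2 ⊕ x3 ⊕ x4

x1 ⊕ x2 ⊕ x3 ⊕ x4


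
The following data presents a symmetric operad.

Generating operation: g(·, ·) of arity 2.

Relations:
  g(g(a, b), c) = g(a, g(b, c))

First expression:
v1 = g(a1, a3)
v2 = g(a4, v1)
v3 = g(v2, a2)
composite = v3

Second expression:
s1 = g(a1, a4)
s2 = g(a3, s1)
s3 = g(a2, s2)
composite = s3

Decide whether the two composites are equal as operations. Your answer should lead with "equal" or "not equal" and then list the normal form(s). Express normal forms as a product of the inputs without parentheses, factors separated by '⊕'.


In normal form, the first expression is a4 ⊕ a1 ⊕ a3 ⊕ a2
In normal form, the second expression is a2 ⊕ a3 ⊕ a1 ⊕ a4
They disagree, so not equal.

not equal; the first gives a4 ⊕ a1 ⊕ a3 ⊕ a2 and the second a2 ⊕ a3 ⊕ a1 ⊕ a4


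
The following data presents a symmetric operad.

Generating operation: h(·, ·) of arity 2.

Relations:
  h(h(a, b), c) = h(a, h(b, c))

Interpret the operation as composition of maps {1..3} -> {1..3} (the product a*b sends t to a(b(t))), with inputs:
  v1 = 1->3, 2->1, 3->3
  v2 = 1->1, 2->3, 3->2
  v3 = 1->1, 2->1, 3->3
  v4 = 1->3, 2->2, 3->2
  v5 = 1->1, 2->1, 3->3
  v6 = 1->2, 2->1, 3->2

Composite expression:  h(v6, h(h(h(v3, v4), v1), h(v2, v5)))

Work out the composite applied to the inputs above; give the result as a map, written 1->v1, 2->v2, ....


1->2, 2->2, 3->2

h(v3, v4) = 1->3, 2->1, 3->1
h(h(v3, v4), v1) = 1->1, 2->3, 3->1
h(v2, v5) = 1->1, 2->1, 3->2
h(h(h(v3, v4), v1), h(v2, v5)) = 1->1, 2->1, 3->3
h(v6, h(h(h(v3, v4), v1), h(v2, v5))) = 1->2, 2->2, 3->2


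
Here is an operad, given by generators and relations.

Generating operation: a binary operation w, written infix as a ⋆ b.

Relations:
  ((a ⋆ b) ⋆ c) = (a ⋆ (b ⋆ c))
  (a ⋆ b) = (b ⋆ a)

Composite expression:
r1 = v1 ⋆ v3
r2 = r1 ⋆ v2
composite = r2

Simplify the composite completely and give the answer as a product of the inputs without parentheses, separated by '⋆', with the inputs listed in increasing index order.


Any arrangement under w is one operation, so sort the v-inputs.
(v1 ⋆ v3) linearizes to v1 ⋆ v3
((v1 ⋆ v3) ⋆ v2) linearizes to v1 ⋆ v3 ⋆ v2
reordering the factors by index: v1 ⋆ v2 ⋆ v3

v1 ⋆ v2 ⋆ v3


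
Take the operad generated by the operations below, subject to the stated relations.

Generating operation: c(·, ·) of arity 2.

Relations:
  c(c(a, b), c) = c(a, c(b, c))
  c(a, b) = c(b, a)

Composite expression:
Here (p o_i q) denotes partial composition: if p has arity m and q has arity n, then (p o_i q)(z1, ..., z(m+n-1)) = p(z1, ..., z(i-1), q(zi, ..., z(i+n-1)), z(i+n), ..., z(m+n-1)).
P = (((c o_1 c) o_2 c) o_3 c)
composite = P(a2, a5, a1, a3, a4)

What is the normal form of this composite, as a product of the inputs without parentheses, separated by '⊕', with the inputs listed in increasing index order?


With c associative and commutative, the a-input set is all that matters.
c(a1, a3) unparenthesizes to a1 ⊕ a3
c(a5, c(a1, a3)) unparenthesizes to a5 ⊕ a1 ⊕ a3
c(a2, c(a5, c(a1, a3))) unparenthesizes to a2 ⊕ a5 ⊕ a1 ⊕ a3
c(c(a2, c(a5, c(a1, a3))), a4) unparenthesizes to a2 ⊕ a5 ⊕ a1 ⊕ a3 ⊕ a4
reordering the factors by index: a1 ⊕ a2 ⊕ a3 ⊕ a4 ⊕ a5

a1 ⊕ a2 ⊕ a3 ⊕ a4 ⊕ a5


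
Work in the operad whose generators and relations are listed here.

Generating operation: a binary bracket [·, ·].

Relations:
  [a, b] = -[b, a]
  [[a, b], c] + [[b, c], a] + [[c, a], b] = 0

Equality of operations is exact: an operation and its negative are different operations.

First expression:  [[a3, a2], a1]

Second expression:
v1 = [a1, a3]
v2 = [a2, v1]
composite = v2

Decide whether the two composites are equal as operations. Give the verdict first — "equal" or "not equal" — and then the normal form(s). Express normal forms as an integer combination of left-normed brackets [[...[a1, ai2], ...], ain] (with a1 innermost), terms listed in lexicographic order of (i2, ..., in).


The first expression reduces to [[a1, a2], a3] - [[a1, a3], a2]
The second expression reduces to -[[a1, a3], a2]
The normal forms differ: not equal.

not equal: they reduce to [[a1, a2], a3] - [[a1, a3], a2] and -[[a1, a3], a2]


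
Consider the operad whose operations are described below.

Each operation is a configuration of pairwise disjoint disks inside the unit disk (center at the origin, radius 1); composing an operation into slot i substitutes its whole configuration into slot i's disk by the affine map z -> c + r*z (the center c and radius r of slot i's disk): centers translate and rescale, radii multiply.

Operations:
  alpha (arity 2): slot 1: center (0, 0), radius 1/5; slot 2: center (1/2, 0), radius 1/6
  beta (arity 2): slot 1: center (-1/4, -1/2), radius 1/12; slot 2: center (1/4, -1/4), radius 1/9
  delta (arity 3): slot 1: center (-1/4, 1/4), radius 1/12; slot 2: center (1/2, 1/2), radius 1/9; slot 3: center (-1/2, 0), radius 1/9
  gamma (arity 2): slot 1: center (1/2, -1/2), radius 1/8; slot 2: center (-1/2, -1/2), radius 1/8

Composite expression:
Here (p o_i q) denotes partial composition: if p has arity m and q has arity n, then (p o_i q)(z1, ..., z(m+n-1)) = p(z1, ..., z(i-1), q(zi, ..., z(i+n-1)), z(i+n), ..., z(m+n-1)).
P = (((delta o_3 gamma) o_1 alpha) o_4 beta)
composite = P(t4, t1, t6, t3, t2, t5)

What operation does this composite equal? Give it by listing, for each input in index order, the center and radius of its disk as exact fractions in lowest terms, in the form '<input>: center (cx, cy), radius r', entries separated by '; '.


t1: center (-5/24, 1/4), radius 1/72; t2: center (-127/288, -17/288), radius 1/648; t3: center (-43/96, -1/16), radius 1/864; t4: center (-1/4, 1/4), radius 1/60; t5: center (-5/9, -1/18), radius 1/72; t6: center (1/2, 1/2), radius 1/9

Follow each t-input down from delta: c' goes to c + r*c', radius to r*r'.
for t4, the 2-step affine chain lands on center (-1/4, 1/4), radius 1/60
for t1, the 2-step affine chain lands on center (-5/24, 1/4), radius 1/72
for t6, the 1-step affine chain lands on center (1/2, 1/2), radius 1/9
for t3, the 3-step affine chain lands on center (-43/96, -1/16), radius 1/864
for t2, the 3-step affine chain lands on center (-127/288, -17/288), radius 1/648
for t5, the 2-step affine chain lands on center (-5/9, -1/18), radius 1/72


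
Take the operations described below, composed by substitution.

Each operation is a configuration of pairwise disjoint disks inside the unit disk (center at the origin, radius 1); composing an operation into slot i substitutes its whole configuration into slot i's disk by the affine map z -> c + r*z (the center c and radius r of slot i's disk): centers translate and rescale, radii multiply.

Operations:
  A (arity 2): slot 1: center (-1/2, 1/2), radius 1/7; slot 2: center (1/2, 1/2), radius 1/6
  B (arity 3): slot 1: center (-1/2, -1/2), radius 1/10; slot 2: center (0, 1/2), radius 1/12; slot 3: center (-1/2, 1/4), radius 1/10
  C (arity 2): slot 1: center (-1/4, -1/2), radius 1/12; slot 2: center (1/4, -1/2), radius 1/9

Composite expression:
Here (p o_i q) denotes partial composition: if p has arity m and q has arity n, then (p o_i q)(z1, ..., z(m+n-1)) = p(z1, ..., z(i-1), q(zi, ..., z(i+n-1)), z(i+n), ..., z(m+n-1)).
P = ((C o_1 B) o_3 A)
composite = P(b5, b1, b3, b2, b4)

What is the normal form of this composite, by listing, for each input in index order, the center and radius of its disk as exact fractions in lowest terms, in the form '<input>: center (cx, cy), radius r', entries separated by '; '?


b1: center (-1/4, -11/24), radius 1/144; b2: center (-23/80, -19/40), radius 1/720; b3: center (-71/240, -19/40), radius 1/840; b4: center (1/4, -1/2), radius 1/9; b5: center (-7/24, -13/24), radius 1/120
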